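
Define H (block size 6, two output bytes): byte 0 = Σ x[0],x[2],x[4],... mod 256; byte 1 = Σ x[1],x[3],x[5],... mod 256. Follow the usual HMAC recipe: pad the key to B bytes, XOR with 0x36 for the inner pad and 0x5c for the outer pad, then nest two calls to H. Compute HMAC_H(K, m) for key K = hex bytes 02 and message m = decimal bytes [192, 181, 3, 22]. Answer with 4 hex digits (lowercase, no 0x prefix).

Key hex bytes 02 is 1 byte ≤ B = 6; zero-pad to 6 bytes: K' = 02 00 00 00 00 00.
K' ⊕ ipad = 34 36 36 36 36 36.  K' ⊕ opad = 5e 5c 5c 5c 5c 5c.
Inner input = (K'⊕ipad) ∥ m = 34 36 36 36 36 36 ∥ c0 b5 03 16.
Inner hash: even-index sum = 355 mod 256 = 99; odd-index sum = 365 mod 256 = 109 → 63 6d.
Outer input = (K'⊕opad) ∥ inner = 5e 5c 5c 5c 5c 5c ∥ 63 6d.
Outer hash (tag): even-index sum = 377 mod 256 = 121; odd-index sum = 385 mod 256 = 129 → 79 81.

7981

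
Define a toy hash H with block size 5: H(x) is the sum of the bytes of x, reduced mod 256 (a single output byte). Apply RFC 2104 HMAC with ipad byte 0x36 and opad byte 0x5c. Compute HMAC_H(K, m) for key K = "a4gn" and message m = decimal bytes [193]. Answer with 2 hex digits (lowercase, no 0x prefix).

67

Key "a4gn" = 61 34 67 6e is 4 bytes ≤ B = 5; zero-pad to 5 bytes: K' = 61 34 67 6e 00.
K' ⊕ ipad = 57 02 51 58 36.  K' ⊕ opad = 3d 68 3b 32 5c.
Inner input = (K'⊕ipad) ∥ m = 57 02 51 58 36 ∥ c1.
Inner hash: sum = 87+2+81+88+54+193 = 505; mod 256 = 249 → f9.
Outer input = (K'⊕opad) ∥ inner = 3d 68 3b 32 5c ∥ f9.
Outer hash (tag): sum = 61+104+59+50+92+249 = 615; mod 256 = 103 → 67.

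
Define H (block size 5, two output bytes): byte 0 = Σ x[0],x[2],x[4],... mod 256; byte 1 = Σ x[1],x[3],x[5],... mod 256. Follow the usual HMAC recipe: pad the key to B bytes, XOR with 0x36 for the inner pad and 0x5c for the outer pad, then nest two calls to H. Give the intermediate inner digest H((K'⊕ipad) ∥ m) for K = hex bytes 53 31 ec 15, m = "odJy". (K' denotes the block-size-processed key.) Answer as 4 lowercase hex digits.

52e3

Key hex bytes 53 31 ec 15 is 4 bytes ≤ B = 5; zero-pad to 5 bytes: K' = 53 31 ec 15 00.
K' ⊕ ipad = 65 07 da 23 36.
Inner input = 65 07 da 23 36 ∥ 6f 64 4a 79.
Inner hash: even-index sum = 594 mod 256 = 82; odd-index sum = 227 mod 256 = 227 → 52 e3.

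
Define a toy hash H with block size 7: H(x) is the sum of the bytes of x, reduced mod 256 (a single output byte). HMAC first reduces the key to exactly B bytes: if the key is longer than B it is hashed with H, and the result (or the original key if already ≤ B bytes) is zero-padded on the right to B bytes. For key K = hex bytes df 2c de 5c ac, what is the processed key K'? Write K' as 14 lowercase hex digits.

df2cde5cac0000

Key hex bytes df 2c de 5c ac is 5 bytes ≤ B = 7; zero-pad to 7 bytes: K' = df 2c de 5c ac 00 00.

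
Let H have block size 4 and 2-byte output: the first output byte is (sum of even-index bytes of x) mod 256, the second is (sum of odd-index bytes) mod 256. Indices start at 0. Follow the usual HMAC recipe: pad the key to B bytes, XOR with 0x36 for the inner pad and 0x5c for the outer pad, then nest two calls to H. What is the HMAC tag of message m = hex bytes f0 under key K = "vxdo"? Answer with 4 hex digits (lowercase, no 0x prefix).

Key "vxdo" = 76 78 64 6f is exactly B = 4 bytes: K' = 76 78 64 6f.
K' ⊕ ipad = 40 4e 52 59.  K' ⊕ opad = 2a 24 38 33.
Inner input = (K'⊕ipad) ∥ m = 40 4e 52 59 ∥ f0.
Inner hash: even-index sum = 386 mod 256 = 130; odd-index sum = 167 mod 256 = 167 → 82 a7.
Outer input = (K'⊕opad) ∥ inner = 2a 24 38 33 ∥ 82 a7.
Outer hash (tag): even-index sum = 228 mod 256 = 228; odd-index sum = 254 mod 256 = 254 → e4 fe.

e4fe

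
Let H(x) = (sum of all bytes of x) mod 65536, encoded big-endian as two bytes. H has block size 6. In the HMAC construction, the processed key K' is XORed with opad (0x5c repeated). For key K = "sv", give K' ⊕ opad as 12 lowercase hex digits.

Key "sv" = 73 76 is 2 bytes ≤ B = 6; zero-pad to 6 bytes: K' = 73 76 00 00 00 00.
XOR each byte with 0x5c: 73⊕5c=2f, 76⊕5c=2a, 00⊕5c=5c, 00⊕5c=5c, 00⊕5c=5c, 00⊕5c=5c.

2f2a5c5c5c5c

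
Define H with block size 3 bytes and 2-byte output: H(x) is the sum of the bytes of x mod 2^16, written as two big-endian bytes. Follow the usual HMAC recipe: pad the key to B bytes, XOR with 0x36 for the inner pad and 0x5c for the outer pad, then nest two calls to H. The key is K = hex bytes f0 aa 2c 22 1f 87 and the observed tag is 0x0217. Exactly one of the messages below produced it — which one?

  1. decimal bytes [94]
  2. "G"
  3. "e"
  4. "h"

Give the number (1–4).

Key hex bytes f0 aa 2c 22 1f 87 is 6 bytes > B = 3, so hash it first: H(key) = 02 8e, then zero-pad to 3 bytes: K' = 02 8e 00.
K' ⊕ ipad = 34 b8 36; K' ⊕ opad = 5e d2 5c.
m1: inner = H(34 b8 36 5e) = 01 80; tag = H(5e d2 5c 01 80) = 020d
m2: inner = H(34 b8 36 47) = 01 69; tag = H(5e d2 5c 01 69) = 01f6
m3: inner = H(34 b8 36 65) = 01 87; tag = H(5e d2 5c 01 87) = 0214
m4: inner = H(34 b8 36 68) = 01 8a; tag = H(5e d2 5c 01 8a) = 0217 ← matches

4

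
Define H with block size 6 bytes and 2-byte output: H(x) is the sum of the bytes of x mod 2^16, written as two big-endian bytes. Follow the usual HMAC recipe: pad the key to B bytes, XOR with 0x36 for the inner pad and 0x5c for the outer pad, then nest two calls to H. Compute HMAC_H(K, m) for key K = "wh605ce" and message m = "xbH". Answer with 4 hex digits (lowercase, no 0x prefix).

0290

Key "wh605ce" = 77 68 36 30 35 63 65 is 7 bytes > B = 6, so hash it first: H(key) = 02 42, then zero-pad to 6 bytes: K' = 02 42 00 00 00 00.
K' ⊕ ipad = 34 74 36 36 36 36.  K' ⊕ opad = 5e 1e 5c 5c 5c 5c.
Inner input = (K'⊕ipad) ∥ m = 34 74 36 36 36 36 ∥ 78 62 48.
Inner hash: sum = 52+116+54+54+54+54+120+98+72 = 674 → 02 a2.
Outer input = (K'⊕opad) ∥ inner = 5e 1e 5c 5c 5c 5c ∥ 02 a2.
Outer hash (tag): sum = 94+30+92+92+92+92+2+162 = 656 → 02 90.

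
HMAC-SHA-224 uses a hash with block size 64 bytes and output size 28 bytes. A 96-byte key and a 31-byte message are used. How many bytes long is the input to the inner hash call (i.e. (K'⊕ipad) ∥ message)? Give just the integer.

95

Key is 96 > 64 bytes, so it is hashed to 28 bytes then zero-padded to 64: |K'| = 64.
Inner input = (K'⊕ipad) ∥ m → 64 + 31 = 95 bytes.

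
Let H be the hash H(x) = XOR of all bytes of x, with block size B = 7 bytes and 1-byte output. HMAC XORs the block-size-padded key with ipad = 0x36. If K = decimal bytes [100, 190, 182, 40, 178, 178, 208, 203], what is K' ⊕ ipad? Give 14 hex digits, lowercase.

69363636363636

Key decimal bytes [100, 190, 182, 40, 178, 178, 208, 203] = 64 be b6 28 b2 b2 d0 cb is 8 bytes > B = 7, so hash it first: H(key) = 5f, then zero-pad to 7 bytes: K' = 5f 00 00 00 00 00 00.
XOR each byte with 0x36: 5f⊕36=69, 00⊕36=36, 00⊕36=36, 00⊕36=36, 00⊕36=36, 00⊕36=36, 00⊕36=36.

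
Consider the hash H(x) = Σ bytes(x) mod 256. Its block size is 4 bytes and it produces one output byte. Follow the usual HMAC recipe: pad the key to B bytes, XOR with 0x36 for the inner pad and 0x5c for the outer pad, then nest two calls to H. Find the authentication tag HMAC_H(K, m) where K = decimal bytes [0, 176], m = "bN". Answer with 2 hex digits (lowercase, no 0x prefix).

Key decimal bytes [0, 176] = 00 b0 is 2 bytes ≤ B = 4; zero-pad to 4 bytes: K' = 00 b0 00 00.
K' ⊕ ipad = 36 86 36 36.  K' ⊕ opad = 5c ec 5c 5c.
Inner input = (K'⊕ipad) ∥ m = 36 86 36 36 ∥ 62 4e.
Inner hash: sum = 54+134+54+54+98+78 = 472; mod 256 = 216 → d8.
Outer input = (K'⊕opad) ∥ inner = 5c ec 5c 5c ∥ d8.
Outer hash (tag): sum = 92+236+92+92+216 = 728; mod 256 = 216 → d8.

d8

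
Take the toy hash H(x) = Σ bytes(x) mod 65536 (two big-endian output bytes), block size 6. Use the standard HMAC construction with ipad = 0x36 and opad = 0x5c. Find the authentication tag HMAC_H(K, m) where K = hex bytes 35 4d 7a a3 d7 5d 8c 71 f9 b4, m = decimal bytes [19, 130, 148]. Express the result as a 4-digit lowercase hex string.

Key hex bytes 35 4d 7a a3 d7 5d 8c 71 f9 b4 is 10 bytes > B = 6, so hash it first: H(key) = 05 7d, then zero-pad to 6 bytes: K' = 05 7d 00 00 00 00.
K' ⊕ ipad = 33 4b 36 36 36 36.  K' ⊕ opad = 59 21 5c 5c 5c 5c.
Inner input = (K'⊕ipad) ∥ m = 33 4b 36 36 36 36 ∥ 13 82 94.
Inner hash: sum = 51+75+54+54+54+54+19+130+148 = 639 → 02 7f.
Outer input = (K'⊕opad) ∥ inner = 59 21 5c 5c 5c 5c ∥ 02 7f.
Outer hash (tag): sum = 89+33+92+92+92+92+2+127 = 619 → 02 6b.

026b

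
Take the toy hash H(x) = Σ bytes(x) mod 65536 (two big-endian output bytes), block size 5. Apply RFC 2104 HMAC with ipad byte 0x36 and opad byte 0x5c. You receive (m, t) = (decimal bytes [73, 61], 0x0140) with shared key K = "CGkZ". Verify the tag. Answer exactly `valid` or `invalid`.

Key "CGkZ" = 43 47 6b 5a is 4 bytes ≤ B = 5; zero-pad to 5 bytes: K' = 43 47 6b 5a 00.
K' ⊕ ipad = 75 71 5d 6c 36; K' ⊕ opad = 1f 1b 37 06 5c.
Inner hash: sum = 117+113+93+108+54+73+61 = 619 → 02 6b.
Outer hash (recomputed tag): sum = 31+27+55+6+92+2+107 = 320 → 01 40.
Recomputed tag = 0140; claimed = 0140 → match.

valid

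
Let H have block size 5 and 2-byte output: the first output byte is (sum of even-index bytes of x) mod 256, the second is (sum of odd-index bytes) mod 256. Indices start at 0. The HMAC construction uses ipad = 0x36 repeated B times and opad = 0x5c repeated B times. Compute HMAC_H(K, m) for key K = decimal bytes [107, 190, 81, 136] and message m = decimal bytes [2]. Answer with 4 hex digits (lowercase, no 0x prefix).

Key decimal bytes [107, 190, 81, 136] = 6b be 51 88 is 4 bytes ≤ B = 5; zero-pad to 5 bytes: K' = 6b be 51 88 00.
K' ⊕ ipad = 5d 88 67 be 36.  K' ⊕ opad = 37 e2 0d d4 5c.
Inner input = (K'⊕ipad) ∥ m = 5d 88 67 be 36 ∥ 02.
Inner hash: even-index sum = 250 mod 256 = 250; odd-index sum = 328 mod 256 = 72 → fa 48.
Outer input = (K'⊕opad) ∥ inner = 37 e2 0d d4 5c ∥ fa 48.
Outer hash (tag): even-index sum = 232 mod 256 = 232; odd-index sum = 688 mod 256 = 176 → e8 b0.

e8b0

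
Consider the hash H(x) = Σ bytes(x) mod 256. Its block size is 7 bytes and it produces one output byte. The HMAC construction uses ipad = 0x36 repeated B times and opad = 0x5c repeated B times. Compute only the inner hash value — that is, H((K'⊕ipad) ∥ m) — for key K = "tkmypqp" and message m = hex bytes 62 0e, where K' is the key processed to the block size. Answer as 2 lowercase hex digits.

8c

Key "tkmypqp" = 74 6b 6d 79 70 71 70 is exactly B = 7 bytes: K' = 74 6b 6d 79 70 71 70.
K' ⊕ ipad = 42 5d 5b 4f 46 47 46.
Inner input = 42 5d 5b 4f 46 47 46 ∥ 62 0e.
Inner hash: sum = 66+93+91+79+70+71+70+98+14 = 652; mod 256 = 140 → 8c.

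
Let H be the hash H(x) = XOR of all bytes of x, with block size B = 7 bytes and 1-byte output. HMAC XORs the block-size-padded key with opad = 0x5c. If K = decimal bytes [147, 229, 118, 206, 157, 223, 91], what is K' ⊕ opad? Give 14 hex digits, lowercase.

Key decimal bytes [147, 229, 118, 206, 157, 223, 91] = 93 e5 76 ce 9d df 5b is exactly B = 7 bytes: K' = 93 e5 76 ce 9d df 5b.
XOR each byte with 0x5c: 93⊕5c=cf, e5⊕5c=b9, 76⊕5c=2a, ce⊕5c=92, 9d⊕5c=c1, df⊕5c=83, 5b⊕5c=07.

cfb92a92c18307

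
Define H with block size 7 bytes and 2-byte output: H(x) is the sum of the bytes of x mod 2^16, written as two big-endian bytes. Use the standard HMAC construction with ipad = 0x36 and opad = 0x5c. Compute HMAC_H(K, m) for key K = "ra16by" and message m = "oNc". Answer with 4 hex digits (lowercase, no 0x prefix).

Key "ra16by" = 72 61 31 36 62 79 is 6 bytes ≤ B = 7; zero-pad to 7 bytes: K' = 72 61 31 36 62 79 00.
K' ⊕ ipad = 44 57 07 00 54 4f 36.  K' ⊕ opad = 2e 3d 6d 6a 3e 25 5c.
Inner input = (K'⊕ipad) ∥ m = 44 57 07 00 54 4f 36 ∥ 6f 4e 63.
Inner hash: sum = 68+87+7+0+84+79+54+111+78+99 = 667 → 02 9b.
Outer input = (K'⊕opad) ∥ inner = 2e 3d 6d 6a 3e 25 5c ∥ 02 9b.
Outer hash (tag): sum = 46+61+109+106+62+37+92+2+155 = 670 → 02 9e.

029e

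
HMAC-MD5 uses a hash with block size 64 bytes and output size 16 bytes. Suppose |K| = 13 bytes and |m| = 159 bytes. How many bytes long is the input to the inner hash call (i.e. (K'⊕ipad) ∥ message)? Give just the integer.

Key is 13 ≤ 64 bytes, zero-padded: |K'| = 64.
Inner input = (K'⊕ipad) ∥ m → 64 + 159 = 223 bytes.

223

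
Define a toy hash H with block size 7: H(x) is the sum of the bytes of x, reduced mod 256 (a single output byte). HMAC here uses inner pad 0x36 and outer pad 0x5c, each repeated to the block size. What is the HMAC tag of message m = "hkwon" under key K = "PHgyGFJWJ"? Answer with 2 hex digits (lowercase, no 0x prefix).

Key "PHgyGFJWJ" = 50 48 67 79 47 46 4a 57 4a is 9 bytes > B = 7, so hash it first: H(key) = f0, then zero-pad to 7 bytes: K' = f0 00 00 00 00 00 00.
K' ⊕ ipad = c6 36 36 36 36 36 36.  K' ⊕ opad = ac 5c 5c 5c 5c 5c 5c.
Inner input = (K'⊕ipad) ∥ m = c6 36 36 36 36 36 36 ∥ 68 6b 77 6f 6e.
Inner hash: sum = 198+54+54+54+54+54+54+104+107+119+111+110 = 1073; mod 256 = 49 → 31.
Outer input = (K'⊕opad) ∥ inner = ac 5c 5c 5c 5c 5c 5c ∥ 31.
Outer hash (tag): sum = 172+92+92+92+92+92+92+49 = 773; mod 256 = 5 → 05.

05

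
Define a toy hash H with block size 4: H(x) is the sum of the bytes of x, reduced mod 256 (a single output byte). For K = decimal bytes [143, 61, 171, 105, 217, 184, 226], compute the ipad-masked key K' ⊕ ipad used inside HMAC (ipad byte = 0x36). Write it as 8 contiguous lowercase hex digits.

65363636

Key decimal bytes [143, 61, 171, 105, 217, 184, 226] = 8f 3d ab 69 d9 b8 e2 is 7 bytes > B = 4, so hash it first: H(key) = 53, then zero-pad to 4 bytes: K' = 53 00 00 00.
XOR each byte with 0x36: 53⊕36=65, 00⊕36=36, 00⊕36=36, 00⊕36=36.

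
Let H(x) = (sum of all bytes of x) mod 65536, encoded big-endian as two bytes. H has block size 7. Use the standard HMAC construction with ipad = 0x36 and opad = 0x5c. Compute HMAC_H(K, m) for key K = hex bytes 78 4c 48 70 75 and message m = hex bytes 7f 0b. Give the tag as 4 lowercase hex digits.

021c

Key hex bytes 78 4c 48 70 75 is 5 bytes ≤ B = 7; zero-pad to 7 bytes: K' = 78 4c 48 70 75 00 00.
K' ⊕ ipad = 4e 7a 7e 46 43 36 36.  K' ⊕ opad = 24 10 14 2c 29 5c 5c.
Inner input = (K'⊕ipad) ∥ m = 4e 7a 7e 46 43 36 36 ∥ 7f 0b.
Inner hash: sum = 78+122+126+70+67+54+54+127+11 = 709 → 02 c5.
Outer input = (K'⊕opad) ∥ inner = 24 10 14 2c 29 5c 5c ∥ 02 c5.
Outer hash (tag): sum = 36+16+20+44+41+92+92+2+197 = 540 → 02 1c.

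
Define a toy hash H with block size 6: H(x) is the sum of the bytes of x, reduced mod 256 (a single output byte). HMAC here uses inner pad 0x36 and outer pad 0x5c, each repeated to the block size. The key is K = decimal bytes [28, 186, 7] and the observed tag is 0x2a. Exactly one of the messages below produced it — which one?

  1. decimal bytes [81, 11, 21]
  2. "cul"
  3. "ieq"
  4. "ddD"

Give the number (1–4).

Key decimal bytes [28, 186, 7] = 1c ba 07 is 3 bytes ≤ B = 6; zero-pad to 6 bytes: K' = 1c ba 07 00 00 00.
K' ⊕ ipad = 2a 8c 31 36 36 36; K' ⊕ opad = 40 e6 5b 5c 5c 5c.
m1: inner = H(2a 8c 31 36 36 36 51 0b 15) = fa; tag = H(40 e6 5b 5c 5c 5c fa) = 8f
m2: inner = H(2a 8c 31 36 36 36 63 75 6c) = cd; tag = H(40 e6 5b 5c 5c 5c cd) = 62
m3: inner = H(2a 8c 31 36 36 36 69 65 71) = c8; tag = H(40 e6 5b 5c 5c 5c c8) = 5d
m4: inner = H(2a 8c 31 36 36 36 64 64 44) = 95; tag = H(40 e6 5b 5c 5c 5c 95) = 2a ← matches

4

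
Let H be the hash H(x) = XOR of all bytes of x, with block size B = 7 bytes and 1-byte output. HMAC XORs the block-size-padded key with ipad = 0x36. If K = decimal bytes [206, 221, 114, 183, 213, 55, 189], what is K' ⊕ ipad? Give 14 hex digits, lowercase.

f8eb4481e3018b

Key decimal bytes [206, 221, 114, 183, 213, 55, 189] = ce dd 72 b7 d5 37 bd is exactly B = 7 bytes: K' = ce dd 72 b7 d5 37 bd.
XOR each byte with 0x36: ce⊕36=f8, dd⊕36=eb, 72⊕36=44, b7⊕36=81, d5⊕36=e3, 37⊕36=01, bd⊕36=8b.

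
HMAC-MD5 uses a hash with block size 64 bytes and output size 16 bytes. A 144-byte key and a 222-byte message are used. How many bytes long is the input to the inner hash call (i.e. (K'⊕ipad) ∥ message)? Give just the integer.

286

Key is 144 > 64 bytes, so it is hashed to 16 bytes then zero-padded to 64: |K'| = 64.
Inner input = (K'⊕ipad) ∥ m → 64 + 222 = 286 bytes.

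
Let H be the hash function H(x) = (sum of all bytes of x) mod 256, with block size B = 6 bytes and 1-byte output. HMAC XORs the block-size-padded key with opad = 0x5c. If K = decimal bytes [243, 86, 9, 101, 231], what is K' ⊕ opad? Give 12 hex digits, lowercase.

Key decimal bytes [243, 86, 9, 101, 231] = f3 56 09 65 e7 is 5 bytes ≤ B = 6; zero-pad to 6 bytes: K' = f3 56 09 65 e7 00.
XOR each byte with 0x5c: f3⊕5c=af, 56⊕5c=0a, 09⊕5c=55, 65⊕5c=39, e7⊕5c=bb, 00⊕5c=5c.

af0a5539bb5c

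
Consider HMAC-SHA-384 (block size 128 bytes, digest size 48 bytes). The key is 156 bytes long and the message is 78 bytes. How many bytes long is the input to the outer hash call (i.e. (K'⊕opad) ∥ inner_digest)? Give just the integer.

176

Key is 156 > 128 bytes, so it is hashed to 48 bytes then zero-padded to 128: |K'| = 128.
Outer input = (K'⊕opad) ∥ H(inner) → 128 + 48 = 176 bytes.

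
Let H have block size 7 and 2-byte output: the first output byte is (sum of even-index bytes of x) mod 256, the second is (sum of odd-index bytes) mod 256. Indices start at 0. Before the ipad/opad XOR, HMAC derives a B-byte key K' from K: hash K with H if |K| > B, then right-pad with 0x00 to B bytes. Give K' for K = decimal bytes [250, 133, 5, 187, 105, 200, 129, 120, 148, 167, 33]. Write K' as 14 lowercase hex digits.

|K| = 11 > B = 7, so first hash the key.
H(K): even-index sum = 670 mod 256 = 158; odd-index sum = 807 mod 256 = 39 → 9e 27.
Zero-pad H(K) = 9e 27 to 7 bytes: K' = 9e 27 00 00 00 00 00.

9e270000000000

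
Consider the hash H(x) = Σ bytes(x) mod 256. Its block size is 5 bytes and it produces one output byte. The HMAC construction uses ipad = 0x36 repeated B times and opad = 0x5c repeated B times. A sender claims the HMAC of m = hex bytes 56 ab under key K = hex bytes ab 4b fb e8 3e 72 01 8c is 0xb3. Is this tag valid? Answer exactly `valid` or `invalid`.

valid

Key hex bytes ab 4b fb e8 3e 72 01 8c is 8 bytes > B = 5, so hash it first: H(key) = 16, then zero-pad to 5 bytes: K' = 16 00 00 00 00.
K' ⊕ ipad = 20 36 36 36 36; K' ⊕ opad = 4a 5c 5c 5c 5c.
Inner hash: sum = 32+54+54+54+54+86+171 = 505; mod 256 = 249 → f9.
Outer hash (recomputed tag): sum = 74+92+92+92+92+249 = 691; mod 256 = 179 → b3.
Recomputed tag = b3; claimed = b3 → match.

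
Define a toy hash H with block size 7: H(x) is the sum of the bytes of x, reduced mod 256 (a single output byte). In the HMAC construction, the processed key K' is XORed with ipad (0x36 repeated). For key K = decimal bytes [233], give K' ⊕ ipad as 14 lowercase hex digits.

df363636363636

Key decimal bytes [233] = e9 is 1 byte ≤ B = 7; zero-pad to 7 bytes: K' = e9 00 00 00 00 00 00.
XOR each byte with 0x36: e9⊕36=df, 00⊕36=36, 00⊕36=36, 00⊕36=36, 00⊕36=36, 00⊕36=36, 00⊕36=36.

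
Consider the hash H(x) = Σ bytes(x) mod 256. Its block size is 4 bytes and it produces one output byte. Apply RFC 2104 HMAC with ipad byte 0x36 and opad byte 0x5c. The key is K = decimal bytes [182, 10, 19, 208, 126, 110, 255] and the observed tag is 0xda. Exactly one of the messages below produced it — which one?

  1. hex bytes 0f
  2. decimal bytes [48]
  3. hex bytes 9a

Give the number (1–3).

Key decimal bytes [182, 10, 19, 208, 126, 110, 255] = b6 0a 13 d0 7e 6e ff is 7 bytes > B = 4, so hash it first: H(key) = 8e, then zero-pad to 4 bytes: K' = 8e 00 00 00.
K' ⊕ ipad = b8 36 36 36; K' ⊕ opad = d2 5c 5c 5c.
m1: inner = H(b8 36 36 36 0f) = 69; tag = H(d2 5c 5c 5c 69) = 4f
m2: inner = H(b8 36 36 36 30) = 8a; tag = H(d2 5c 5c 5c 8a) = 70
m3: inner = H(b8 36 36 36 9a) = f4; tag = H(d2 5c 5c 5c f4) = da ← matches

3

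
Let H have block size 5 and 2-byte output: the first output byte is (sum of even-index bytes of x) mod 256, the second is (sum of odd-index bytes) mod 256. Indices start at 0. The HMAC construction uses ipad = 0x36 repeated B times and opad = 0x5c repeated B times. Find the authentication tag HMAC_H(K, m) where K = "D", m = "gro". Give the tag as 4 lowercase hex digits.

1208

Key "D" = 44 is 1 byte ≤ B = 5; zero-pad to 5 bytes: K' = 44 00 00 00 00.
K' ⊕ ipad = 72 36 36 36 36.  K' ⊕ opad = 18 5c 5c 5c 5c.
Inner input = (K'⊕ipad) ∥ m = 72 36 36 36 36 ∥ 67 72 6f.
Inner hash: even-index sum = 336 mod 256 = 80; odd-index sum = 322 mod 256 = 66 → 50 42.
Outer input = (K'⊕opad) ∥ inner = 18 5c 5c 5c 5c ∥ 50 42.
Outer hash (tag): even-index sum = 274 mod 256 = 18; odd-index sum = 264 mod 256 = 8 → 12 08.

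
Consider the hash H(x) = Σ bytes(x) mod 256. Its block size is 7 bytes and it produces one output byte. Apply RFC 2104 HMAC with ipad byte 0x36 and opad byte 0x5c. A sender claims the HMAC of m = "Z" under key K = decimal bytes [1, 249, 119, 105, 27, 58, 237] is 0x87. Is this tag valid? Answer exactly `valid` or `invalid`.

invalid

Key decimal bytes [1, 249, 119, 105, 27, 58, 237] = 01 f9 77 69 1b 3a ed is exactly B = 7 bytes: K' = 01 f9 77 69 1b 3a ed.
K' ⊕ ipad = 37 cf 41 5f 2d 0c db; K' ⊕ opad = 5d a5 2b 35 47 66 b1.
Inner hash: sum = 55+207+65+95+45+12+219+90 = 788; mod 256 = 20 → 14.
Outer hash (recomputed tag): sum = 93+165+43+53+71+102+177+20 = 724; mod 256 = 212 → d4.
Recomputed tag = d4; claimed = 87 → mismatch.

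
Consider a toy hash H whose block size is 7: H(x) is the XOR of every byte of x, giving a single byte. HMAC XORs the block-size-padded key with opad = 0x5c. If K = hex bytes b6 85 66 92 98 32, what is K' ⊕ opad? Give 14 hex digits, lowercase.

ead93acec46e5c

Key hex bytes b6 85 66 92 98 32 is 6 bytes ≤ B = 7; zero-pad to 7 bytes: K' = b6 85 66 92 98 32 00.
XOR each byte with 0x5c: b6⊕5c=ea, 85⊕5c=d9, 66⊕5c=3a, 92⊕5c=ce, 98⊕5c=c4, 32⊕5c=6e, 00⊕5c=5c.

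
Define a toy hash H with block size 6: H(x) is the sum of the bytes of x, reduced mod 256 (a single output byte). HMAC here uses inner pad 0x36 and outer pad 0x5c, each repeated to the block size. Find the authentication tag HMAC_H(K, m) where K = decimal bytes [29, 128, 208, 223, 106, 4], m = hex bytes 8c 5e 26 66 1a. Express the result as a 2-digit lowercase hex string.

Key decimal bytes [29, 128, 208, 223, 106, 4] = 1d 80 d0 df 6a 04 is exactly B = 6 bytes: K' = 1d 80 d0 df 6a 04.
K' ⊕ ipad = 2b b6 e6 e9 5c 32.  K' ⊕ opad = 41 dc 8c 83 36 58.
Inner input = (K'⊕ipad) ∥ m = 2b b6 e6 e9 5c 32 ∥ 8c 5e 26 66 1a.
Inner hash: sum = 43+182+230+233+92+50+140+94+38+102+26 = 1230; mod 256 = 206 → ce.
Outer input = (K'⊕opad) ∥ inner = 41 dc 8c 83 36 58 ∥ ce.
Outer hash (tag): sum = 65+220+140+131+54+88+206 = 904; mod 256 = 136 → 88.

88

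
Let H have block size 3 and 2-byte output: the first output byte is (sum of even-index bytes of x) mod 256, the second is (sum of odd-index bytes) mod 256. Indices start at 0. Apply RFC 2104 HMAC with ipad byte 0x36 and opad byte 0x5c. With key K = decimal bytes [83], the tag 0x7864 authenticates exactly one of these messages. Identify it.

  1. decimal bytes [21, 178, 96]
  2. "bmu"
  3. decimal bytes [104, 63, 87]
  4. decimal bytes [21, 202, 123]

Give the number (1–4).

2

Key decimal bytes [83] = 53 is 1 byte ≤ B = 3; zero-pad to 3 bytes: K' = 53 00 00.
K' ⊕ ipad = 65 36 36; K' ⊕ opad = 0f 5c 5c.
m1: inner = H(65 36 36 15 b2 60) = 4d ab; tag = H(0f 5c 5c 4d ab) = 16a9
m2: inner = H(65 36 36 62 6d 75) = 08 0d; tag = H(0f 5c 5c 08 0d) = 7864 ← matches
m3: inner = H(65 36 36 68 3f 57) = da f5; tag = H(0f 5c 5c da f5) = 6036
m4: inner = H(65 36 36 15 ca 7b) = 65 c6; tag = H(0f 5c 5c 65 c6) = 31c1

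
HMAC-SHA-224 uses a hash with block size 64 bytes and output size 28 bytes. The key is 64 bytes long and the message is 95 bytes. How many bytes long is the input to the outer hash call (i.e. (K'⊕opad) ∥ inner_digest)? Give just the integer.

92

Key is 64 ≤ 64 bytes, zero-padded: |K'| = 64.
Outer input = (K'⊕opad) ∥ H(inner) → 64 + 28 = 92 bytes.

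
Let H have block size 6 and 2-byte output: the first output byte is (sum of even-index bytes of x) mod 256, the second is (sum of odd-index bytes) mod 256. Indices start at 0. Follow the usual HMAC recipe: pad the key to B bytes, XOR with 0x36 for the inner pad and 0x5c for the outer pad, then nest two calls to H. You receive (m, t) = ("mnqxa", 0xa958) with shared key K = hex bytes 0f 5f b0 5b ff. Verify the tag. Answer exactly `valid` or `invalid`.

Key hex bytes 0f 5f b0 5b ff is 5 bytes ≤ B = 6; zero-pad to 6 bytes: K' = 0f 5f b0 5b ff 00.
K' ⊕ ipad = 39 69 86 6d c9 36; K' ⊕ opad = 53 03 ec 07 a3 5c.
Inner hash: even-index sum = 711 mod 256 = 199; odd-index sum = 498 mod 256 = 242 → c7 f2.
Outer hash (recomputed tag): even-index sum = 681 mod 256 = 169; odd-index sum = 344 mod 256 = 88 → a9 58.
Recomputed tag = a958; claimed = a958 → match.

valid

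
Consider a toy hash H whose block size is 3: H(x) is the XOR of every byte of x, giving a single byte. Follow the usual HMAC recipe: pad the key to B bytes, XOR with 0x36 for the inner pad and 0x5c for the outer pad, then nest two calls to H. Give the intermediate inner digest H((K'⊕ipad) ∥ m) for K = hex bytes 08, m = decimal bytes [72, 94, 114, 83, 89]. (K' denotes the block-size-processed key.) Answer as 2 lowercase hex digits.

50

Key hex bytes 08 is 1 byte ≤ B = 3; zero-pad to 3 bytes: K' = 08 00 00.
K' ⊕ ipad = 3e 36 36.
Inner input = 3e 36 36 ∥ 48 5e 72 53 59.
Inner hash: XOR 3e⊕36⊕36⊕48⊕5e⊕72⊕53⊕59 = 50.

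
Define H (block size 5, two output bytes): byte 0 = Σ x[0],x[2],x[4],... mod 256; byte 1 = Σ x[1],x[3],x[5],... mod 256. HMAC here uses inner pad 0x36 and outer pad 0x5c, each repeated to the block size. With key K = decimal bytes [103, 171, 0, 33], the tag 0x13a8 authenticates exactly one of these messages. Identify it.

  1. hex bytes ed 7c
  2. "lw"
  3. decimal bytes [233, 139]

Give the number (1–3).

Key decimal bytes [103, 171, 0, 33] = 67 ab 00 21 is 4 bytes ≤ B = 5; zero-pad to 5 bytes: K' = 67 ab 00 21 00.
K' ⊕ ipad = 51 9d 36 17 36; K' ⊕ opad = 3b f7 5c 7d 5c.
m1: inner = H(51 9d 36 17 36 ed 7c) = 39 a1; tag = H(3b f7 5c 7d 5c 39 a1) = 94ad
m2: inner = H(51 9d 36 17 36 6c 77) = 34 20; tag = H(3b f7 5c 7d 5c 34 20) = 13a8 ← matches
m3: inner = H(51 9d 36 17 36 e9 8b) = 48 9d; tag = H(3b f7 5c 7d 5c 48 9d) = 90bc

2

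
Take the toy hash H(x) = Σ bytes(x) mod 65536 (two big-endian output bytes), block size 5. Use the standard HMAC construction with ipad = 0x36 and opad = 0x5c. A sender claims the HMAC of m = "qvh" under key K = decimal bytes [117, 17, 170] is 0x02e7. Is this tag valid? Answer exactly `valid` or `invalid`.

Key decimal bytes [117, 17, 170] = 75 11 aa is 3 bytes ≤ B = 5; zero-pad to 5 bytes: K' = 75 11 aa 00 00.
K' ⊕ ipad = 43 27 9c 36 36; K' ⊕ opad = 29 4d f6 5c 5c.
Inner hash: sum = 67+39+156+54+54+113+118+104 = 705 → 02 c1.
Outer hash (recomputed tag): sum = 41+77+246+92+92+2+193 = 743 → 02 e7.
Recomputed tag = 02e7; claimed = 02e7 → match.

valid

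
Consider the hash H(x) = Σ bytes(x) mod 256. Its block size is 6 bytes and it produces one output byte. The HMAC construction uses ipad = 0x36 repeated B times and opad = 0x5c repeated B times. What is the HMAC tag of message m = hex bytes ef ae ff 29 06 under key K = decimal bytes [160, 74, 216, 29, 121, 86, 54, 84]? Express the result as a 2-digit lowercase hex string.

17

Key decimal bytes [160, 74, 216, 29, 121, 86, 54, 84] = a0 4a d8 1d 79 56 36 54 is 8 bytes > B = 6, so hash it first: H(key) = 38, then zero-pad to 6 bytes: K' = 38 00 00 00 00 00.
K' ⊕ ipad = 0e 36 36 36 36 36.  K' ⊕ opad = 64 5c 5c 5c 5c 5c.
Inner input = (K'⊕ipad) ∥ m = 0e 36 36 36 36 36 ∥ ef ae ff 29 06.
Inner hash: sum = 14+54+54+54+54+54+239+174+255+41+6 = 999; mod 256 = 231 → e7.
Outer input = (K'⊕opad) ∥ inner = 64 5c 5c 5c 5c 5c ∥ e7.
Outer hash (tag): sum = 100+92+92+92+92+92+231 = 791; mod 256 = 23 → 17.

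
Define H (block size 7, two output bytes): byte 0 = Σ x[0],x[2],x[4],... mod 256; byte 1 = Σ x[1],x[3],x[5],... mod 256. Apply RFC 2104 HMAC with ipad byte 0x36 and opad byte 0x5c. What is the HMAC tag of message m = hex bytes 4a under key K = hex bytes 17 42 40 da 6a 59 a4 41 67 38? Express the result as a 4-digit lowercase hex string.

3206

Key hex bytes 17 42 40 da 6a 59 a4 41 67 38 is 10 bytes > B = 7, so hash it first: H(key) = cc ee, then zero-pad to 7 bytes: K' = cc ee 00 00 00 00 00.
K' ⊕ ipad = fa d8 36 36 36 36 36.  K' ⊕ opad = 90 b2 5c 5c 5c 5c 5c.
Inner input = (K'⊕ipad) ∥ m = fa d8 36 36 36 36 36 ∥ 4a.
Inner hash: even-index sum = 412 mod 256 = 156; odd-index sum = 398 mod 256 = 142 → 9c 8e.
Outer input = (K'⊕opad) ∥ inner = 90 b2 5c 5c 5c 5c 5c ∥ 9c 8e.
Outer hash (tag): even-index sum = 562 mod 256 = 50; odd-index sum = 518 mod 256 = 6 → 32 06.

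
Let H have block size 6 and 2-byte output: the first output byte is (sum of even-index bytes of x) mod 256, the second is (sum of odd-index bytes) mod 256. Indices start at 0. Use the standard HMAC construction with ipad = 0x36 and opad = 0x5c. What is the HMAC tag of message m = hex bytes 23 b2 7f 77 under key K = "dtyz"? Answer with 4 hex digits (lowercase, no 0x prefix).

3297

Key "dtyz" = 64 74 79 7a is 4 bytes ≤ B = 6; zero-pad to 6 bytes: K' = 64 74 79 7a 00 00.
K' ⊕ ipad = 52 42 4f 4c 36 36.  K' ⊕ opad = 38 28 25 26 5c 5c.
Inner input = (K'⊕ipad) ∥ m = 52 42 4f 4c 36 36 ∥ 23 b2 7f 77.
Inner hash: even-index sum = 377 mod 256 = 121; odd-index sum = 493 mod 256 = 237 → 79 ed.
Outer input = (K'⊕opad) ∥ inner = 38 28 25 26 5c 5c ∥ 79 ed.
Outer hash (tag): even-index sum = 306 mod 256 = 50; odd-index sum = 407 mod 256 = 151 → 32 97.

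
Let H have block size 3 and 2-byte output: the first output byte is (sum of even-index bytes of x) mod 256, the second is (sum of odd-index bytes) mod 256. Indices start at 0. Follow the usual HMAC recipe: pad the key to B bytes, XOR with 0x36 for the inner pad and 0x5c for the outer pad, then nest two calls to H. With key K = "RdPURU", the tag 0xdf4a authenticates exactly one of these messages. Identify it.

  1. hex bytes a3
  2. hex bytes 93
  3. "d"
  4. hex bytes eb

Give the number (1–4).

1

Key "RdPURU" = 52 64 50 55 52 55 is 6 bytes > B = 3, so hash it first: H(key) = f4 0e, then zero-pad to 3 bytes: K' = f4 0e 00.
K' ⊕ ipad = c2 38 36; K' ⊕ opad = a8 52 5c.
m1: inner = H(c2 38 36 a3) = f8 db; tag = H(a8 52 5c f8 db) = df4a ← matches
m2: inner = H(c2 38 36 93) = f8 cb; tag = H(a8 52 5c f8 cb) = cf4a
m3: inner = H(c2 38 36 64) = f8 9c; tag = H(a8 52 5c f8 9c) = a04a
m4: inner = H(c2 38 36 eb) = f8 23; tag = H(a8 52 5c f8 23) = 274a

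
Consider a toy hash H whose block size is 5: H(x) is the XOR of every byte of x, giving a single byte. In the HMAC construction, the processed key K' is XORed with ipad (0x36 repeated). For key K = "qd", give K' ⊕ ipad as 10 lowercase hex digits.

4752363636

Key "qd" = 71 64 is 2 bytes ≤ B = 5; zero-pad to 5 bytes: K' = 71 64 00 00 00.
XOR each byte with 0x36: 71⊕36=47, 64⊕36=52, 00⊕36=36, 00⊕36=36, 00⊕36=36.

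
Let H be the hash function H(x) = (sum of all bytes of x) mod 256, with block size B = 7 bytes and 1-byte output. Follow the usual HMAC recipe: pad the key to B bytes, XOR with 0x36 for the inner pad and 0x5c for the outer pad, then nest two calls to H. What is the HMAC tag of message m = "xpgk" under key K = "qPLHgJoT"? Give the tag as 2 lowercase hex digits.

Key "qPLHgJoT" = 71 50 4c 48 67 4a 6f 54 is 8 bytes > B = 7, so hash it first: H(key) = c9, then zero-pad to 7 bytes: K' = c9 00 00 00 00 00 00.
K' ⊕ ipad = ff 36 36 36 36 36 36.  K' ⊕ opad = 95 5c 5c 5c 5c 5c 5c.
Inner input = (K'⊕ipad) ∥ m = ff 36 36 36 36 36 36 ∥ 78 70 67 6b.
Inner hash: sum = 255+54+54+54+54+54+54+120+112+103+107 = 1021; mod 256 = 253 → fd.
Outer input = (K'⊕opad) ∥ inner = 95 5c 5c 5c 5c 5c 5c ∥ fd.
Outer hash (tag): sum = 149+92+92+92+92+92+92+253 = 954; mod 256 = 186 → ba.

ba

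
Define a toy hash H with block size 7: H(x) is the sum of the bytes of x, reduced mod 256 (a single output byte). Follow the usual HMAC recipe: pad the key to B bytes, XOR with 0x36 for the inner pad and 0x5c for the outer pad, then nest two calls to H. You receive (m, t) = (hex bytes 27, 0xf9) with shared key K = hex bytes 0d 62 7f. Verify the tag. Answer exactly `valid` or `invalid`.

Key hex bytes 0d 62 7f is 3 bytes ≤ B = 7; zero-pad to 7 bytes: K' = 0d 62 7f 00 00 00 00.
K' ⊕ ipad = 3b 54 49 36 36 36 36; K' ⊕ opad = 51 3e 23 5c 5c 5c 5c.
Inner hash: sum = 59+84+73+54+54+54+54+39 = 471; mod 256 = 215 → d7.
Outer hash (recomputed tag): sum = 81+62+35+92+92+92+92+215 = 761; mod 256 = 249 → f9.
Recomputed tag = f9; claimed = f9 → match.

valid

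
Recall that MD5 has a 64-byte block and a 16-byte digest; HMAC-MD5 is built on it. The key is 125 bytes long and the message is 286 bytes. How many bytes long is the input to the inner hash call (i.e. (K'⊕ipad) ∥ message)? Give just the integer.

Key is 125 > 64 bytes, so it is hashed to 16 bytes then zero-padded to 64: |K'| = 64.
Inner input = (K'⊕ipad) ∥ m → 64 + 286 = 350 bytes.

350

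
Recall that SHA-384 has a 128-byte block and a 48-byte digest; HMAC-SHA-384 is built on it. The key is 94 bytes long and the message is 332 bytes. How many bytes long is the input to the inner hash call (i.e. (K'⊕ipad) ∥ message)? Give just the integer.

Key is 94 ≤ 128 bytes, zero-padded: |K'| = 128.
Inner input = (K'⊕ipad) ∥ m → 128 + 332 = 460 bytes.

460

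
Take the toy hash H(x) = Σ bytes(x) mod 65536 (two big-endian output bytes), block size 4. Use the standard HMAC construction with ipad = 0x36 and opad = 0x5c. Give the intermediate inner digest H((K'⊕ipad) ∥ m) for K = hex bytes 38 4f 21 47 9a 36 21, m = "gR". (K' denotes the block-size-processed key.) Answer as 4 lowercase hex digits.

0232

Key hex bytes 38 4f 21 47 9a 36 21 is 7 bytes > B = 4, so hash it first: H(key) = 01 e0, then zero-pad to 4 bytes: K' = 01 e0 00 00.
K' ⊕ ipad = 37 d6 36 36.
Inner input = 37 d6 36 36 ∥ 67 52.
Inner hash: sum = 55+214+54+54+103+82 = 562 → 02 32.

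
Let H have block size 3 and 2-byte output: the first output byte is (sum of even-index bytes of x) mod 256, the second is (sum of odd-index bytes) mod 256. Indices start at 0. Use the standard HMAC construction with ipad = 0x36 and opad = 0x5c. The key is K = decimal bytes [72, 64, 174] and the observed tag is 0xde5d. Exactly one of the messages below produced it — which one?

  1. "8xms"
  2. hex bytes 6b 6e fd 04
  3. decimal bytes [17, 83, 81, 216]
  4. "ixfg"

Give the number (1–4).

Key decimal bytes [72, 64, 174] = 48 40 ae is exactly B = 3 bytes: K' = 48 40 ae.
K' ⊕ ipad = 7e 76 98; K' ⊕ opad = 14 1c f2.
m1: inner = H(7e 76 98 38 78 6d 73) = 01 1b; tag = H(14 1c f2 01 1b) = 211d
m2: inner = H(7e 76 98 6b 6e fd 04) = 88 de; tag = H(14 1c f2 88 de) = e4a4
m3: inner = H(7e 76 98 11 53 51 d8) = 41 d8; tag = H(14 1c f2 41 d8) = de5d ← matches
m4: inner = H(7e 76 98 69 78 66 67) = f5 45; tag = H(14 1c f2 f5 45) = 4b11

3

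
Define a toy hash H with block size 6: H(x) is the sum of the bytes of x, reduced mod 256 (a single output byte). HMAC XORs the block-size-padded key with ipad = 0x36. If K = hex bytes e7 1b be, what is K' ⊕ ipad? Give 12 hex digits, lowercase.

d12d88363636

Key hex bytes e7 1b be is 3 bytes ≤ B = 6; zero-pad to 6 bytes: K' = e7 1b be 00 00 00.
XOR each byte with 0x36: e7⊕36=d1, 1b⊕36=2d, be⊕36=88, 00⊕36=36, 00⊕36=36, 00⊕36=36.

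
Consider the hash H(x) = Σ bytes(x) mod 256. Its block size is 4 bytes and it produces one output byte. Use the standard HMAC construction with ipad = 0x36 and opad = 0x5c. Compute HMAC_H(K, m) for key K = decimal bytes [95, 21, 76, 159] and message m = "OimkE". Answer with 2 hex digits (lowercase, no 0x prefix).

a3

Key decimal bytes [95, 21, 76, 159] = 5f 15 4c 9f is exactly B = 4 bytes: K' = 5f 15 4c 9f.
K' ⊕ ipad = 69 23 7a a9.  K' ⊕ opad = 03 49 10 c3.
Inner input = (K'⊕ipad) ∥ m = 69 23 7a a9 ∥ 4f 69 6d 6b 45.
Inner hash: sum = 105+35+122+169+79+105+109+107+69 = 900; mod 256 = 132 → 84.
Outer input = (K'⊕opad) ∥ inner = 03 49 10 c3 ∥ 84.
Outer hash (tag): sum = 3+73+16+195+132 = 419; mod 256 = 163 → a3.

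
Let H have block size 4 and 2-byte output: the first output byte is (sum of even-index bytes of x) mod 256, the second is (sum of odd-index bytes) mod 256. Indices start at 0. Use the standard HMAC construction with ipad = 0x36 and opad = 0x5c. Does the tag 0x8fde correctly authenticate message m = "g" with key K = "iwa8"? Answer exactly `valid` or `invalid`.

valid

Key "iwa8" = 69 77 61 38 is exactly B = 4 bytes: K' = 69 77 61 38.
K' ⊕ ipad = 5f 41 57 0e; K' ⊕ opad = 35 2b 3d 64.
Inner hash: even-index sum = 285 mod 256 = 29; odd-index sum = 79 mod 256 = 79 → 1d 4f.
Outer hash (recomputed tag): even-index sum = 143 mod 256 = 143; odd-index sum = 222 mod 256 = 222 → 8f de.
Recomputed tag = 8fde; claimed = 8fde → match.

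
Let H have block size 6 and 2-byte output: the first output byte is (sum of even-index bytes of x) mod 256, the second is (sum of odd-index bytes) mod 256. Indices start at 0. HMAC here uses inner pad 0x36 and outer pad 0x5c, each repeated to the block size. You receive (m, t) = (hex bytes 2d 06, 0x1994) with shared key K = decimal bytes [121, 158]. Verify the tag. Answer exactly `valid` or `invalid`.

Key decimal bytes [121, 158] = 79 9e is 2 bytes ≤ B = 6; zero-pad to 6 bytes: K' = 79 9e 00 00 00 00.
K' ⊕ ipad = 4f a8 36 36 36 36; K' ⊕ opad = 25 c2 5c 5c 5c 5c.
Inner hash: even-index sum = 232 mod 256 = 232; odd-index sum = 282 mod 256 = 26 → e8 1a.
Outer hash (recomputed tag): even-index sum = 453 mod 256 = 197; odd-index sum = 404 mod 256 = 148 → c5 94.
Recomputed tag = c594; claimed = 1994 → mismatch.

invalid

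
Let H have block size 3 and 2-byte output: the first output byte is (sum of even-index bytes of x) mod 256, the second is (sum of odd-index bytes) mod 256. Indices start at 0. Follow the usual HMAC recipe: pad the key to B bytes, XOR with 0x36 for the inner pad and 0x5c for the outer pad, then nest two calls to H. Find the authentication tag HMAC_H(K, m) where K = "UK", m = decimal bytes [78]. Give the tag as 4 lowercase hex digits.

30b0

Key "UK" = 55 4b is 2 bytes ≤ B = 3; zero-pad to 3 bytes: K' = 55 4b 00.
K' ⊕ ipad = 63 7d 36.  K' ⊕ opad = 09 17 5c.
Inner input = (K'⊕ipad) ∥ m = 63 7d 36 ∥ 4e.
Inner hash: even-index sum = 153 mod 256 = 153; odd-index sum = 203 mod 256 = 203 → 99 cb.
Outer input = (K'⊕opad) ∥ inner = 09 17 5c ∥ 99 cb.
Outer hash (tag): even-index sum = 304 mod 256 = 48; odd-index sum = 176 mod 256 = 176 → 30 b0.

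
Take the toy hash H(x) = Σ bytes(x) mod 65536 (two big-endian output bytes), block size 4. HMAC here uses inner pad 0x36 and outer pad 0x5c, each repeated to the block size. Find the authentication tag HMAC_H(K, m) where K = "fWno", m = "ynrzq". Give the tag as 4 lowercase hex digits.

0153

Key "fWno" = 66 57 6e 6f is exactly B = 4 bytes: K' = 66 57 6e 6f.
K' ⊕ ipad = 50 61 58 59.  K' ⊕ opad = 3a 0b 32 33.
Inner input = (K'⊕ipad) ∥ m = 50 61 58 59 ∥ 79 6e 72 7a 71.
Inner hash: sum = 80+97+88+89+121+110+114+122+113 = 934 → 03 a6.
Outer input = (K'⊕opad) ∥ inner = 3a 0b 32 33 ∥ 03 a6.
Outer hash (tag): sum = 58+11+50+51+3+166 = 339 → 01 53.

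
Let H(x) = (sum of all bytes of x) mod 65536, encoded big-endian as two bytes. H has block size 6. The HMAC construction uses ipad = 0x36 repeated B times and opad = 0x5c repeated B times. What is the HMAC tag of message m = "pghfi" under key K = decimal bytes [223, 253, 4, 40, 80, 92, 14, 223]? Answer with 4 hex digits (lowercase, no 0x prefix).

0381

Key decimal bytes [223, 253, 4, 40, 80, 92, 14, 223] = df fd 04 28 50 5c 0e df is 8 bytes > B = 6, so hash it first: H(key) = 03 a1, then zero-pad to 6 bytes: K' = 03 a1 00 00 00 00.
K' ⊕ ipad = 35 97 36 36 36 36.  K' ⊕ opad = 5f fd 5c 5c 5c 5c.
Inner input = (K'⊕ipad) ∥ m = 35 97 36 36 36 36 ∥ 70 67 68 66 69.
Inner hash: sum = 53+151+54+54+54+54+112+103+104+102+105 = 946 → 03 b2.
Outer input = (K'⊕opad) ∥ inner = 5f fd 5c 5c 5c 5c ∥ 03 b2.
Outer hash (tag): sum = 95+253+92+92+92+92+3+178 = 897 → 03 81.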